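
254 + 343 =597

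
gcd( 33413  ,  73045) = 1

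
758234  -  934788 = - 176554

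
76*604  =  45904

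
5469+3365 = 8834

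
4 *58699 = 234796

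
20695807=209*99023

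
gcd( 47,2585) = 47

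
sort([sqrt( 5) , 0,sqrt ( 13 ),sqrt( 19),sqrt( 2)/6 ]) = [0,sqrt ( 2)/6,sqrt (5), sqrt( 13), sqrt (19) ] 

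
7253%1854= 1691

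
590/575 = 118/115 = 1.03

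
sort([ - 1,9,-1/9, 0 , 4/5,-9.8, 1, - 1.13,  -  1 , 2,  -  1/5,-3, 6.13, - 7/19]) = [ - 9.8, - 3, - 1.13, - 1, - 1, - 7/19, - 1/5, - 1/9,0,4/5,1,2, 6.13, 9]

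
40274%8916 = 4610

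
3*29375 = 88125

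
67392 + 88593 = 155985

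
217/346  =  217/346 = 0.63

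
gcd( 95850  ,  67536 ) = 18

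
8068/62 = 4034/31 = 130.13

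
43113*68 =2931684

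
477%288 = 189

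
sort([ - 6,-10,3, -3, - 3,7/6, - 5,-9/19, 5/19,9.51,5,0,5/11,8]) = [ - 10, - 6, - 5, - 3, - 3,-9/19,0,  5/19, 5/11,7/6,3, 5,8,9.51]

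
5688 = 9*632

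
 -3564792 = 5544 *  ( - 643)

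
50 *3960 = 198000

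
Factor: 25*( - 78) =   -  1950 =- 2^1*3^1*5^2*13^1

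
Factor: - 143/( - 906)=2^ ( - 1)* 3^( - 1)*11^1*13^1 *151^( - 1)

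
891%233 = 192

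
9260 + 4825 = 14085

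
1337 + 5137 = 6474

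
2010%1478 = 532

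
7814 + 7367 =15181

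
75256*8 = 602048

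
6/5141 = 6/5141=0.00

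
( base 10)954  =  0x3BA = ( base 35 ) r9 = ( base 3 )1022100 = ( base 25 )1d4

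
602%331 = 271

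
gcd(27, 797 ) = 1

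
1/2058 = 1/2058= 0.00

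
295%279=16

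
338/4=84 + 1/2 = 84.50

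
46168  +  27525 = 73693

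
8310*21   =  174510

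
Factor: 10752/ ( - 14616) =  - 64/87 = - 2^6*3^( - 1 ) * 29^( - 1)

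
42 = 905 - 863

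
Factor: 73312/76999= 2^5*13^(  -  1 ) * 29^1*79^1  *  5923^(  -  1)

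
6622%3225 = 172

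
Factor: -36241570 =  - 2^1*5^1*3624157^1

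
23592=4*5898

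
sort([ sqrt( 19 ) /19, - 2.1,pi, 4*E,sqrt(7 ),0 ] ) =[- 2.1,  0,  sqrt( 19) /19,sqrt(7 ),pi,4*E]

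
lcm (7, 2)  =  14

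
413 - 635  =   - 222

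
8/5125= 8/5125=0.00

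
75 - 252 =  - 177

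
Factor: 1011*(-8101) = - 3^1*337^1 *8101^1= -8190111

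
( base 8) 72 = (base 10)58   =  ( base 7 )112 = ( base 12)4A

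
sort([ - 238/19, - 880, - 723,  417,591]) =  [ - 880 , - 723,-238/19, 417 , 591]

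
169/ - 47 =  - 169/47 =-3.60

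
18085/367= 49+ 102/367 = 49.28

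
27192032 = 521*52192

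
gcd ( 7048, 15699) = 1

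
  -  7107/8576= - 1 + 1469/8576 = -  0.83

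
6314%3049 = 216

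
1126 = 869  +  257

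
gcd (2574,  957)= 33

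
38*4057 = 154166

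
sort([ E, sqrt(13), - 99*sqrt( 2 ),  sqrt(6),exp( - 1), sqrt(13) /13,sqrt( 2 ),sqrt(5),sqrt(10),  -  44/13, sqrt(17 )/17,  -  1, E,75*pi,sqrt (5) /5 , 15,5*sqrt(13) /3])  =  [ - 99*sqrt( 2 ),-44/13, - 1, sqrt( 17 ) /17, sqrt ( 13 )/13, exp( - 1), sqrt( 5) /5, sqrt (2),sqrt(5),sqrt( 6) , E, E, sqrt( 10 ),sqrt( 13), 5 * sqrt( 13 ) /3, 15,75*pi]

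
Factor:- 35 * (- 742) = 2^1* 5^1*7^2*53^1= 25970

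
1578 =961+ 617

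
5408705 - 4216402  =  1192303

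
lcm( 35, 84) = 420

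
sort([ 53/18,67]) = [ 53/18,67]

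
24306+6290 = 30596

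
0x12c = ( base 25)C0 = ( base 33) 93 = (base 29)aa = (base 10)300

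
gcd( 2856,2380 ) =476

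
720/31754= 360/15877 = 0.02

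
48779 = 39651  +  9128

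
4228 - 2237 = 1991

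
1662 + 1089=2751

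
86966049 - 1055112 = 85910937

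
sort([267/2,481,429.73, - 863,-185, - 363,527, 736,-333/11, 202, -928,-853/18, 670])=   [ - 928, - 863, - 363,  -  185 , - 853/18,-333/11, 267/2,202, 429.73, 481,527, 670, 736 ] 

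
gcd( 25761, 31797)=3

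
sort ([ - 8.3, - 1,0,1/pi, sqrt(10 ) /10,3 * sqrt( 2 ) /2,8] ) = [ - 8.3, - 1, 0, sqrt(10 ) /10,1/pi,3*sqrt(2) /2,8 ]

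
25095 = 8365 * 3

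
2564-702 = 1862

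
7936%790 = 36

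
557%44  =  29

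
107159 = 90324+16835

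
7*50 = 350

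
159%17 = 6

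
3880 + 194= 4074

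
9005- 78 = 8927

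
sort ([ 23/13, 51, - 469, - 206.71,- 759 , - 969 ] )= [ - 969,- 759 , - 469, - 206.71,  23/13,51]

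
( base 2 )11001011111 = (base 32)1IV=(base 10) 1631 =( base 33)1GE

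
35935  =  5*7187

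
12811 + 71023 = 83834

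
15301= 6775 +8526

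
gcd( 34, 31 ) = 1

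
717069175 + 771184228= 1488253403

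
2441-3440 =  - 999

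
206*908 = 187048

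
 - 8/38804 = - 2/9701= - 0.00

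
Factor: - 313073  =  -337^1*929^1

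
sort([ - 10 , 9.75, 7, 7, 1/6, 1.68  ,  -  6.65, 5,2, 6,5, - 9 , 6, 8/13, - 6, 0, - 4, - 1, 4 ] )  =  [ - 10 , - 9, - 6.65, - 6, - 4, - 1, 0, 1/6 , 8/13, 1.68, 2, 4,  5,5,6,6, 7, 7,9.75 ]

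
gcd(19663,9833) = 1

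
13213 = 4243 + 8970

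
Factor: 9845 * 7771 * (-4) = - 306021980 = -2^2*5^1*11^1 *19^1 * 179^1*409^1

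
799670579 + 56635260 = 856305839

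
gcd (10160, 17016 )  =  8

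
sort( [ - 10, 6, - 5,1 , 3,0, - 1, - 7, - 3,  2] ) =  [ - 10 ,  -  7, - 5, - 3, - 1, 0,  1,2, 3, 6]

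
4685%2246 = 193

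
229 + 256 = 485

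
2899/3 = 966  +  1/3 = 966.33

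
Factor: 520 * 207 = 107640 = 2^3 * 3^2*5^1 * 13^1*23^1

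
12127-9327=2800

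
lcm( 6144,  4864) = 116736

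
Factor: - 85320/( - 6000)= 2^( -1)*3^2*5^( - 2)*79^1= 711/50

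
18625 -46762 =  - 28137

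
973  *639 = 621747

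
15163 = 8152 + 7011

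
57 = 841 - 784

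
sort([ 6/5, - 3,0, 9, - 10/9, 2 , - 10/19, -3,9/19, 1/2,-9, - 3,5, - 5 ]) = [ - 9 ,  -  5, - 3, - 3, - 3,-10/9,-10/19,0,9/19,1/2,6/5 , 2,5 , 9] 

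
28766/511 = 56 + 150/511 = 56.29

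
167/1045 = 167/1045 = 0.16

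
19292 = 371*52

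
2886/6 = 481 = 481.00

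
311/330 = 311/330 = 0.94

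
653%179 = 116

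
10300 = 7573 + 2727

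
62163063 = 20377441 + 41785622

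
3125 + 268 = 3393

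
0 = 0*2808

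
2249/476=2249/476  =  4.72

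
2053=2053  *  1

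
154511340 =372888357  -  218377017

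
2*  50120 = 100240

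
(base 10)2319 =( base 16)90f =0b100100001111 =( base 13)1095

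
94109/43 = 2188  +  25/43 = 2188.58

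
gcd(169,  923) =13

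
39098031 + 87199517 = 126297548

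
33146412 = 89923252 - 56776840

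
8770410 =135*64966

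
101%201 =101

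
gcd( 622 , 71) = 1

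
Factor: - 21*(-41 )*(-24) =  - 2^3 * 3^2*7^1 * 41^1 = -20664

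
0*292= 0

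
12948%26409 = 12948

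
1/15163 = 1/15163 = 0.00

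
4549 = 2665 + 1884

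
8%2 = 0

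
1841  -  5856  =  -4015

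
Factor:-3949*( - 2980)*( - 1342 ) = - 15792682840= - 2^3*5^1*11^2*61^1*149^1*359^1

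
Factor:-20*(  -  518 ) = 2^3*5^1*7^1 * 37^1= 10360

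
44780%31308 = 13472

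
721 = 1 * 721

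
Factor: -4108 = -2^2*13^1*79^1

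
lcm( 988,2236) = 42484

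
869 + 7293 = 8162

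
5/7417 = 5/7417=0.00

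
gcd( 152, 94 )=2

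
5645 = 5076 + 569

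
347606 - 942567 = - 594961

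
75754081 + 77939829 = 153693910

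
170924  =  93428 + 77496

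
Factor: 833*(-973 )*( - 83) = 7^3*17^1*83^1*139^1 = 67272247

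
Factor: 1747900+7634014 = 9381914 = 2^1*4690957^1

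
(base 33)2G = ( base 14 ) 5c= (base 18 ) 4A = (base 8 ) 122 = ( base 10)82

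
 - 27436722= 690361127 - 717797849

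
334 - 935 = - 601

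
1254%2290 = 1254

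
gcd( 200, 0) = 200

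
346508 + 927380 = 1273888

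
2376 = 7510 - 5134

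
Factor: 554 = 2^1*277^1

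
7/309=7/309 = 0.02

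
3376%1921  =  1455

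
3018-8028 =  - 5010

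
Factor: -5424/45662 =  -2712/22831 = -  2^3*3^1*17^(  -  2) * 79^( - 1 ) * 113^1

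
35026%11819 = 11388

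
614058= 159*3862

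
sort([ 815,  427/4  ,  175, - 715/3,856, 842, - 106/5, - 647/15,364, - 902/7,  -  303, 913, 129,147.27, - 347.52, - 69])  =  [ - 347.52,-303,-715/3, - 902/7,-69, - 647/15 , - 106/5,427/4, 129, 147.27, 175,  364, 815, 842, 856, 913]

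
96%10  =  6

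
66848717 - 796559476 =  - 729710759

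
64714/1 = 64714 = 64714.00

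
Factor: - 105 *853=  -3^1* 5^1*7^1*853^1 = - 89565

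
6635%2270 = 2095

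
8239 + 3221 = 11460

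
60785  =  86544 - 25759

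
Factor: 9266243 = 7^2*19^1*37^1*269^1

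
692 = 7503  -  6811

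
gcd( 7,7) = 7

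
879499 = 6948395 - 6068896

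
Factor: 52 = 2^2*13^1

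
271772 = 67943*4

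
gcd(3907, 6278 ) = 1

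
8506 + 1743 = 10249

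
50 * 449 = 22450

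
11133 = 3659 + 7474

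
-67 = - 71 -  - 4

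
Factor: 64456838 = 2^1 * 41^1*786059^1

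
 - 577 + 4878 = 4301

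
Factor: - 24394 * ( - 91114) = 2^2 * 12197^1*45557^1 = 2222634916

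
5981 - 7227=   -  1246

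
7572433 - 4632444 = 2939989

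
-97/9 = -97/9 = - 10.78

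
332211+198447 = 530658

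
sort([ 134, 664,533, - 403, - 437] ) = [ - 437 , -403, 134,533, 664]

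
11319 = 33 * 343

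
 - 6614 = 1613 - 8227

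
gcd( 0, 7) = 7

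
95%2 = 1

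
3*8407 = 25221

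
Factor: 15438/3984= 2^(  -  3)*31^1 = 31/8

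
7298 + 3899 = 11197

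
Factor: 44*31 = 1364 = 2^2 * 11^1*31^1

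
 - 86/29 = - 86/29=- 2.97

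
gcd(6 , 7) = 1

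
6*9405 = 56430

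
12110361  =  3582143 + 8528218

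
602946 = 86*7011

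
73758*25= 1843950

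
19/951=19/951= 0.02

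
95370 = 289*330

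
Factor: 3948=2^2*3^1*7^1*47^1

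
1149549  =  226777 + 922772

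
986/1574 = 493/787 = 0.63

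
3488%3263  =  225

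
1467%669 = 129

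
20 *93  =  1860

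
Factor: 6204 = 2^2*3^1 * 11^1*47^1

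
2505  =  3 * 835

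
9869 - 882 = 8987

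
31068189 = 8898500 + 22169689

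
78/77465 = 78/77465 = 0.00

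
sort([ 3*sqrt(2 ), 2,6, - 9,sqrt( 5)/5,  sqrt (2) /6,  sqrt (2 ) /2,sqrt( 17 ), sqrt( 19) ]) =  [ - 9, sqrt( 2)/6, sqrt( 5 )/5,sqrt( 2)/2,2 , sqrt( 17 ),3*sqrt(2 ),sqrt(19), 6 ] 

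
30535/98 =311 + 57/98 = 311.58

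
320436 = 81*3956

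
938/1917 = 938/1917 = 0.49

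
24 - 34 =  -10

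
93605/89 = 93605/89 = 1051.74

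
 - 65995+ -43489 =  - 109484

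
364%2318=364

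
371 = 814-443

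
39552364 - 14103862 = 25448502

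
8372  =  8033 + 339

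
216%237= 216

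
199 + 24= 223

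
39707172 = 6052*6561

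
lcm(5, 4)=20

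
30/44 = 15/22 = 0.68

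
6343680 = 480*13216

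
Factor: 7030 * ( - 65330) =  - 459269900 =-2^2*5^2*19^1 * 37^1*47^1*139^1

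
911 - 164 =747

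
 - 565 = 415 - 980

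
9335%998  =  353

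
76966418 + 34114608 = 111081026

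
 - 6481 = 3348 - 9829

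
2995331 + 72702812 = 75698143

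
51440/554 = 92 + 236/277=92.85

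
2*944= 1888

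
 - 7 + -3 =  - 10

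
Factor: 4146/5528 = 3/4 = 2^( - 2)*3^1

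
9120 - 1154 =7966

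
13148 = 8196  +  4952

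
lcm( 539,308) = 2156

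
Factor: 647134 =2^1*323567^1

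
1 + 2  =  3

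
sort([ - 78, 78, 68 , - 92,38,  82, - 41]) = [ -92,  -  78, - 41,38,  68,78, 82] 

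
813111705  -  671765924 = 141345781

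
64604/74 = 32302/37 = 873.03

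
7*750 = 5250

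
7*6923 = 48461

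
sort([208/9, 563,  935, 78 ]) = [ 208/9,78 , 563,935]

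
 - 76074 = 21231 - 97305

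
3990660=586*6810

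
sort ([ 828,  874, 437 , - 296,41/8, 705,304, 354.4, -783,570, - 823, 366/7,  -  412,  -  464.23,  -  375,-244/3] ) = [ - 823,- 783, -464.23,  -  412,-375 , - 296, - 244/3,41/8,366/7, 304,354.4,437 , 570, 705,828, 874] 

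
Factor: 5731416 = 2^3*3^2* 23^1*3461^1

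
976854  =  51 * 19154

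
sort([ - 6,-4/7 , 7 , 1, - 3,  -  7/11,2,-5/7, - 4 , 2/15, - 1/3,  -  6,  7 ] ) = [- 6, - 6,  -  4, - 3, -5/7, - 7/11, - 4/7, - 1/3,2/15,1,2,7,7 ]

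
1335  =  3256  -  1921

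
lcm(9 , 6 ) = 18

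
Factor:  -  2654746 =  - 2^1*1327373^1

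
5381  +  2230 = 7611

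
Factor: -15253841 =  - 15253841^1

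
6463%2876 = 711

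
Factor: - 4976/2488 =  - 2^1 = - 2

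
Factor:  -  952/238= - 2^2 = -  4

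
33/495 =1/15 = 0.07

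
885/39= 295/13 = 22.69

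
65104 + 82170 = 147274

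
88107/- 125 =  - 88107/125 = - 704.86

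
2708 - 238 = 2470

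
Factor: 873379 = 13^1*23^2*127^1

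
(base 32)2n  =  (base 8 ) 127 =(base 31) 2P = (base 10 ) 87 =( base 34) 2J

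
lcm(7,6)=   42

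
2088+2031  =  4119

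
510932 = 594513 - 83581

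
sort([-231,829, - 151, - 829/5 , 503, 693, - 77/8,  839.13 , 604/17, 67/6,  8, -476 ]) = [ -476, - 231 , - 829/5,-151,-77/8,8,67/6, 604/17, 503,693, 829 , 839.13 ]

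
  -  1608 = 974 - 2582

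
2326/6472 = 1163/3236 = 0.36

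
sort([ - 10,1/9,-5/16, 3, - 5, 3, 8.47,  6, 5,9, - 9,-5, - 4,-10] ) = [ - 10, - 10, - 9, - 5, -5, - 4,  -  5/16, 1/9, 3,3,5,6  ,  8.47,9]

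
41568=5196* 8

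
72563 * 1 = 72563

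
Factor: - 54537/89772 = - 18179/29924 =- 2^(- 2)*7^3*53^1*7481^( - 1) 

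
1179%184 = 75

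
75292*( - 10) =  - 752920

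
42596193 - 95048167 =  - 52451974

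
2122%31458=2122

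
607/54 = 607/54  =  11.24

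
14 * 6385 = 89390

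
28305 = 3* 9435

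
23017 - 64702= - 41685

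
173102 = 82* 2111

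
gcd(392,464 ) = 8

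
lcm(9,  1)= 9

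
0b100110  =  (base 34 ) 14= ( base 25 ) 1d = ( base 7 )53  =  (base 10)38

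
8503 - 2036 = 6467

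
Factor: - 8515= - 5^1*13^1 * 131^1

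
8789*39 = 342771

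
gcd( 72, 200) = 8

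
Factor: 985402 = 2^1 *11^1*47^1 * 953^1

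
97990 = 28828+69162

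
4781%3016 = 1765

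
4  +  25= 29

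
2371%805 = 761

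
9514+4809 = 14323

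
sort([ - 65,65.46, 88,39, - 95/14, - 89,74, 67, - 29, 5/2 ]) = [ - 89, - 65, - 29, - 95/14,5/2,39,  65.46, 67,74,  88 ] 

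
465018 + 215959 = 680977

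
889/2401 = 127/343 = 0.37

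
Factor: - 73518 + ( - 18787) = -5^1*18461^1= -  92305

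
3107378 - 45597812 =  - 42490434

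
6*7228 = 43368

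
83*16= 1328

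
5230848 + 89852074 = 95082922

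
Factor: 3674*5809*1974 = 2^2*3^1*7^1*11^1 *37^1*47^1*157^1*167^1 = 42129633084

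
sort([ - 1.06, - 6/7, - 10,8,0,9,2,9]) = [ - 10,-1.06, - 6/7, 0, 2, 8, 9, 9]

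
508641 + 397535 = 906176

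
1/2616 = 1/2616 = 0.00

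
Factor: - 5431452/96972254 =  - 2715726/48486127 =-2^1 * 3^1*13^1*37^1*389^( - 1 )*  941^1*124643^ ( - 1) 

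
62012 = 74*838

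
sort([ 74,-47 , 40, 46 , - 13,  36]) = [ - 47, - 13, 36, 40,46 , 74]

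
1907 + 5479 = 7386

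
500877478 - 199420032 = 301457446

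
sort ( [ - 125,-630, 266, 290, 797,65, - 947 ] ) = [-947, - 630, - 125,  65,266,290, 797]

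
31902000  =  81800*390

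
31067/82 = 378 + 71/82=378.87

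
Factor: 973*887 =863051 = 7^1*139^1*887^1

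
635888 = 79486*8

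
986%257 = 215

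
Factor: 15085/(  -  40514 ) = -35/94 = -  2^(-1)*5^1*7^1*47^ (-1)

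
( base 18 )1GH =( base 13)395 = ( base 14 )32d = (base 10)629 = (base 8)1165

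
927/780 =309/260 = 1.19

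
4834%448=354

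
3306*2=6612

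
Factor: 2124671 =23^1*92377^1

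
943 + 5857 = 6800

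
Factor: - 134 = - 2^1*67^1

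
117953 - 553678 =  - 435725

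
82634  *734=60653356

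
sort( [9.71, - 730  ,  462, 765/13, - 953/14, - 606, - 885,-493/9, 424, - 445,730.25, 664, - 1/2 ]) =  [ - 885, - 730, - 606, - 445, - 953/14, -493/9, - 1/2,9.71,  765/13,424,462,664, 730.25]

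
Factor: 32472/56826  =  4/7 = 2^2*7^( -1 ) 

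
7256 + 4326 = 11582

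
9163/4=2290 + 3/4 = 2290.75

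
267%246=21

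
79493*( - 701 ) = - 55724593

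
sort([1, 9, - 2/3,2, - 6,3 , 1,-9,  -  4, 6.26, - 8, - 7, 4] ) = [ - 9, - 8,-7,- 6, - 4, -2/3, 1,1,  2,3,4,6.26, 9]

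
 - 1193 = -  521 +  - 672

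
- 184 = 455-639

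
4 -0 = 4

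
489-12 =477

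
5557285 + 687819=6245104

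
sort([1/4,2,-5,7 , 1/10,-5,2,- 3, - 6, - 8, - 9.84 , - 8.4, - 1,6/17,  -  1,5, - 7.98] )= [ - 9.84,  -  8.4,  -  8, - 7.98,-6, - 5,-5,  -  3, - 1, - 1, 1/10,1/4, 6/17, 2  ,  2, 5,7 ] 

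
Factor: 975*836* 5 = 2^2*3^1*5^3*11^1 * 13^1 * 19^1= 4075500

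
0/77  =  0 = 0.00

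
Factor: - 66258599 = - 11^1 * 6023509^1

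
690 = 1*690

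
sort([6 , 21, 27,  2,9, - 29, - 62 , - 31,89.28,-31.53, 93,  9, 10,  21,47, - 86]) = [ - 86, - 62, - 31.53, - 31, - 29 , 2 , 6,9, 9 , 10,  21, 21, 27, 47,89.28, 93 ] 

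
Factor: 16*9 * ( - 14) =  - 2016 = - 2^5*3^2*7^1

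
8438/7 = 1205 + 3/7 = 1205.43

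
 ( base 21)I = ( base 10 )18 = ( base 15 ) 13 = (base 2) 10010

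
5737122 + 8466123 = 14203245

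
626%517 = 109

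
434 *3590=1558060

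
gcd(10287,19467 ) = 27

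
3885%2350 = 1535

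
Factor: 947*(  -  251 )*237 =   -  56334189= - 3^1*79^1 * 251^1*947^1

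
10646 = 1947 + 8699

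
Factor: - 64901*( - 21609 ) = 3^2*7^4* 64901^1 = 1402445709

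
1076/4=269 = 269.00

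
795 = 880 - 85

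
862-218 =644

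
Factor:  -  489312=- 2^5 *3^2 * 1699^1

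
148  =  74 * 2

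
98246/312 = 49123/156 =314.89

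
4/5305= 4/5305= 0.00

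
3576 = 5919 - 2343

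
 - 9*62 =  -558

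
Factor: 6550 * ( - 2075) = - 13591250= - 2^1 * 5^4 *83^1*131^1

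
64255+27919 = 92174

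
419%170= 79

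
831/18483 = 277/6161= 0.04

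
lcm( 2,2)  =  2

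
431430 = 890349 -458919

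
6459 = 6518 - 59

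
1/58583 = 1/58583 =0.00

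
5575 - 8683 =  - 3108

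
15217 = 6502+8715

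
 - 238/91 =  - 3 + 5/13 = -2.62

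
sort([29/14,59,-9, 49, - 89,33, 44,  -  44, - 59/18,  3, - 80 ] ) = [ - 89, - 80, - 44, - 9, -59/18 , 29/14,3,33,44,49, 59 ] 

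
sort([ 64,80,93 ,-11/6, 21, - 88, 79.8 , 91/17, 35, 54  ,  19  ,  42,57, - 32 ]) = [- 88, - 32, - 11/6, 91/17, 19, 21,35,  42, 54 , 57,64, 79.8, 80 , 93 ]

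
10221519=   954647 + 9266872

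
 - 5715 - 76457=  - 82172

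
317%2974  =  317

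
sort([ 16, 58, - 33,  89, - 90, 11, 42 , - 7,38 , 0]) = [ - 90 , - 33,-7, 0,11,  16,38,42,  58, 89 ] 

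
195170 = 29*6730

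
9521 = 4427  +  5094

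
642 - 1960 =  -  1318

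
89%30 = 29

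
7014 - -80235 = 87249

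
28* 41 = 1148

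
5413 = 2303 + 3110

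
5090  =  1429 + 3661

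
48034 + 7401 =55435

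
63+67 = 130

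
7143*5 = 35715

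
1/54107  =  1/54107 = 0.00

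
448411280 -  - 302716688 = 751127968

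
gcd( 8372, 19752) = 4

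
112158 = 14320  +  97838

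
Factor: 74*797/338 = 13^(  -  2)*37^1*797^1 = 29489/169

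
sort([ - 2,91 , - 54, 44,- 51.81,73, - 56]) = [ - 56,  -  54 , - 51.81, - 2,44,73,91 ]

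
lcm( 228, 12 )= 228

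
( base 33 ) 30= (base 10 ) 99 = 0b1100011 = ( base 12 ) 83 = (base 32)33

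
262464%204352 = 58112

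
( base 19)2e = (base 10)52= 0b110100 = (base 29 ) 1N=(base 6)124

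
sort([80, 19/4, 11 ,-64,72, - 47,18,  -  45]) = [-64, - 47, - 45, 19/4, 11, 18, 72, 80]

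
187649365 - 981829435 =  - 794180070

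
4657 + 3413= 8070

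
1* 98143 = 98143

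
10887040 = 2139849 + 8747191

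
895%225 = 220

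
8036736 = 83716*96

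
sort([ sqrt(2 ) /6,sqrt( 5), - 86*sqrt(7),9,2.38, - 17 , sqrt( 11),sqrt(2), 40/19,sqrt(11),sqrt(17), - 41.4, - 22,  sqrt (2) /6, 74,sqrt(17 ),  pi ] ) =[ - 86*sqrt( 7), - 41.4, - 22, - 17,sqrt (2) /6, sqrt(2)/6,sqrt(2),40/19,sqrt( 5),2.38, pi,sqrt( 11),sqrt(11),sqrt(17 ) , sqrt(17),9,74]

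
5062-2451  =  2611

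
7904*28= 221312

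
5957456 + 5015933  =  10973389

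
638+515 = 1153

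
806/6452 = 403/3226 = 0.12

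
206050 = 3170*65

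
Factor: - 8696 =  - 2^3*1087^1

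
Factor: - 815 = - 5^1 * 163^1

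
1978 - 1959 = 19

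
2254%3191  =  2254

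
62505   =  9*6945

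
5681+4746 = 10427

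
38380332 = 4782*8026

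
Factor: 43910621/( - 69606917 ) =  - 61^( - 1 )*491^1*89431^1*1141097^(-1)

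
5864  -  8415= - 2551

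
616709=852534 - 235825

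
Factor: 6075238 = 2^1*13^1 * 233663^1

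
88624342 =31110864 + 57513478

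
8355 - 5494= 2861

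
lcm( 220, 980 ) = 10780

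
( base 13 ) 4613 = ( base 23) ick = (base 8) 23132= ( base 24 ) H12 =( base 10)9818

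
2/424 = 1/212 = 0.00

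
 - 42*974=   -  40908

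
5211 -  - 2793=8004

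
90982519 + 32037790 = 123020309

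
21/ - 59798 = -1  +  59777/59798= -0.00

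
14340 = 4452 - - 9888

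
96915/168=4615/8=576.88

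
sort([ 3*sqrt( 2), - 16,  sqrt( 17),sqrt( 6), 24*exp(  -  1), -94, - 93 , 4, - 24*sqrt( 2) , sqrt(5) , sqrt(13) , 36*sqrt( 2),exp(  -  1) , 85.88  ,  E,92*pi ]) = [  -  94, - 93 ,  -  24*sqrt( 2) ,  -  16 , exp (-1),sqrt( 5), sqrt ( 6), E,  sqrt( 13 ),4, sqrt( 17) , 3*sqrt(2 ),24*exp(  -  1),36*sqrt(2) , 85.88, 92*pi] 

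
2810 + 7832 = 10642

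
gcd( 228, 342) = 114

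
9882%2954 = 1020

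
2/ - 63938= - 1/31969 = - 0.00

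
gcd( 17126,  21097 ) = 1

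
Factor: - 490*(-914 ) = 2^2*5^1*7^2*457^1 = 447860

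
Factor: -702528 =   -  2^6*3^1*3659^1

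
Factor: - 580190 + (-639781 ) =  -3^1 * 17^1 * 19^1*1259^1 = - 1219971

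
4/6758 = 2/3379 = 0.00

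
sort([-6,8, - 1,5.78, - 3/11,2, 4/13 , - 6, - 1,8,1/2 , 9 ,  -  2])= [ - 6,  -  6, - 2 ,-1, - 1, -3/11 , 4/13,  1/2,  2 , 5.78, 8, 8 , 9]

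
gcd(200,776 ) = 8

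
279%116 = 47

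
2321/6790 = 2321/6790 = 0.34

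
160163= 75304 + 84859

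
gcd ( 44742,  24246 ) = 6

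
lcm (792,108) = 2376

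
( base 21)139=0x201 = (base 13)306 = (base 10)513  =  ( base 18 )1a9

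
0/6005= 0 = 0.00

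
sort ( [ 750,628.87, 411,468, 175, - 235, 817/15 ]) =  [  -  235, 817/15,175,  411,468, 628.87, 750]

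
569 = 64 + 505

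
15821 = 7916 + 7905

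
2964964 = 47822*62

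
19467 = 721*27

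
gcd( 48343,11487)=1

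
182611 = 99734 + 82877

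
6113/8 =6113/8 =764.12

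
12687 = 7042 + 5645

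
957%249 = 210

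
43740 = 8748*5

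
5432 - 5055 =377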